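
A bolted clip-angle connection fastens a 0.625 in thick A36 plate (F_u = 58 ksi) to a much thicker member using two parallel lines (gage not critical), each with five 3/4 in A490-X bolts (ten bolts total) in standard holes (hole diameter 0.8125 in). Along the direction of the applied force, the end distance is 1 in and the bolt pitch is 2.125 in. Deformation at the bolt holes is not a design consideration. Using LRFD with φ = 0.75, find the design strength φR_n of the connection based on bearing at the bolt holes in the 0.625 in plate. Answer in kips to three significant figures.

Per bolt r_n = 1.5 l_c t F_u ≤ 3.0 d t F_u; upper limit = 3.0 × 0.75 × 0.625 × 58 = 81.56 kips.
Edge bolt: l_c = 1 − 0.8125/2 = 0.5938 in → 1.5 × 0.5938 × 0.625 × 58 = 32.29 → r_n = 32.29 kips.
Interior bolts: l_c = 2.125 − 0.8125 = 1.312 in → 1.5 × 1.312 × 0.625 × 58 = 71.37 → r_n = 71.37 kips.
R_n = 2 × 32.29 + 8 × 71.37 = 635.5 kips.
Design strength φR_n = 0.75 × 635.5 = 477 kips.

477 kips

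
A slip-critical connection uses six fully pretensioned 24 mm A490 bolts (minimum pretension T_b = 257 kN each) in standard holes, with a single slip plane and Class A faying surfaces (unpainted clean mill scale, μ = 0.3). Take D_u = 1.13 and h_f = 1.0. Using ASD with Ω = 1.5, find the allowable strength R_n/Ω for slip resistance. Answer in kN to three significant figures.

348 kN

R_n = μ · D_u · h_f · T_b · n_s · n_b = 0.3 × 1.13 × 1.0 × 257 × 1 × 6 = 522.7 kN.
Allowable strength R_n/Ω = 522.7 / 1.5 = 348 kN.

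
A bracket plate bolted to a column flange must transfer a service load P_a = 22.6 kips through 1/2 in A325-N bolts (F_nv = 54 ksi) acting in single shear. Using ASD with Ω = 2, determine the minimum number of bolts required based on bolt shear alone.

5 bolts

A_b = π·0.5²/4 = 0.1963 in².
Per-bolt allowable strength R_n/Ω = 54 × 0.1963 × 1 / 2 = 5.301 kips.
n ≥ 22.6 / 5.301 = 4.263 → use 5 bolts.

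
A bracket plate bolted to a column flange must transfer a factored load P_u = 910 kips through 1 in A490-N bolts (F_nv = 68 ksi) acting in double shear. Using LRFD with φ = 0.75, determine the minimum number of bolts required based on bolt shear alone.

12 bolts

A_b = π·1²/4 = 0.7854 in².
Per-bolt design strength φR_n = 0.75 × 68 × 0.7854 × 2 = 80.11 kips.
n ≥ 910 / 80.11 = 11.36 → use 12 bolts.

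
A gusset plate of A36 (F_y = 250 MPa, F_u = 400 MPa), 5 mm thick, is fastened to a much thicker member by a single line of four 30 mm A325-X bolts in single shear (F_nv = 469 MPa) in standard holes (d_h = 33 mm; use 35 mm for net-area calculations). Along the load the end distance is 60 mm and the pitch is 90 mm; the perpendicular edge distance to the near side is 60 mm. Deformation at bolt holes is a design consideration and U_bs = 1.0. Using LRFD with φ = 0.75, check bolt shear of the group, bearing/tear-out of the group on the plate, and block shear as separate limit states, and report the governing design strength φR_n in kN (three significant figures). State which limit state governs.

Bolt shear: A_b = π·30²/4 = 706.9 mm²; R_n = 469 × 706.9 × 4 × 1 / 1000 = 1326 kN → 0.75 × 1326 = 995 kN.
Bearing: edge l_c = 43.5, r_n = 104.4 kN; interior l_c = 57, r_n = 136.8 kN; R_n = 104.4 + 3·136.8 = 514.8 kN → 386 kN.
Block shear: A_gv = 1650, A_nv = 1038, A_nt = 212.5 mm²; R_n = min(0.6F_uA_nv, 0.6F_yA_gv) + U_bs·F_u·A_nt = 332.5 kN → 249 kN.
Block shear governs: 249 kN.

249 kN (block shear governs)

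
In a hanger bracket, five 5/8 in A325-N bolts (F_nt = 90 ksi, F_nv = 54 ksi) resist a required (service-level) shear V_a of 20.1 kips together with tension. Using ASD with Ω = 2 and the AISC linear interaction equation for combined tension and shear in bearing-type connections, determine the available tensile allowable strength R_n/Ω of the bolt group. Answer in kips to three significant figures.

56.2 kips

A_b = π·0.625²/4 = 0.3068 in²; f_rv = 20.1 / (5 × 0.3068) = 13.1 ksi.
F'_nt = 1.3 F_nt − (Ω F_nt / F_nv) f_rv = 1.3·90 − (2·90/54)·13.1 = 73.32 ksi, capped at F_nt → F'_nt = 73.32 ksi.
R_n = F'_nt · A_b · n = 73.32 × 0.3068 × 5 = 112.5 kips.
Allowable strength R_n/Ω = 112.5 / 2 = 56.2 kips.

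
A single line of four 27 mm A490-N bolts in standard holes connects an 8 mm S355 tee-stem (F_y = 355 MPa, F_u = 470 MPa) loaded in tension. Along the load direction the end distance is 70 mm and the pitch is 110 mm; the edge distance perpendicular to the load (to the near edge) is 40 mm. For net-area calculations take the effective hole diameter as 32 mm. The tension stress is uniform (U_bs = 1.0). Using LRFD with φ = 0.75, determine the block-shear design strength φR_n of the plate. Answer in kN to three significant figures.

555 kN

Shear plane L_v = 70 + 3·110 = 400 mm; A_gv = 400 × 8 = 3200 mm².
A_nv = (400 − 3.5·32) × 8 = 2304 mm².
A_nt = (40 − 0.5·32) × 8 = 192 mm².
0.6 F_u A_nv = 649.7 kN; 0.6 F_y A_gv = 681.6 kN → shear rupture governs the shear term.
R_n = 649.7 + 1.0 × 470 × 192 / 1000 = 740 kN.
Design strength φR_n = 0.75 × 740 = 555 kN.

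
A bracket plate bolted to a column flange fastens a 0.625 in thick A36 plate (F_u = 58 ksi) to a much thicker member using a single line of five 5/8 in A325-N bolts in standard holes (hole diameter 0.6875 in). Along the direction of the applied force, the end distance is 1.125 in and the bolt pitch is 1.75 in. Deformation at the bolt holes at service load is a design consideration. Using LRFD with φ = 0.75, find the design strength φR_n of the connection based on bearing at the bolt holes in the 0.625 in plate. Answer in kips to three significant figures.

164 kips

Per bolt r_n = 1.2 l_c t F_u ≤ 2.4 d t F_u; upper limit = 2.4 × 0.625 × 0.625 × 58 = 54.38 kips.
Edge bolt: l_c = 1.125 − 0.6875/2 = 0.7812 in → 1.2 × 0.7812 × 0.625 × 58 = 33.98 → r_n = 33.98 kips.
Interior bolts: l_c = 1.75 − 0.6875 = 1.062 in → 1.2 × 1.062 × 0.625 × 58 = 46.22 → r_n = 46.22 kips.
R_n = 1 × 33.98 + 4 × 46.22 = 218.9 kips.
Design strength φR_n = 0.75 × 218.9 = 164 kips.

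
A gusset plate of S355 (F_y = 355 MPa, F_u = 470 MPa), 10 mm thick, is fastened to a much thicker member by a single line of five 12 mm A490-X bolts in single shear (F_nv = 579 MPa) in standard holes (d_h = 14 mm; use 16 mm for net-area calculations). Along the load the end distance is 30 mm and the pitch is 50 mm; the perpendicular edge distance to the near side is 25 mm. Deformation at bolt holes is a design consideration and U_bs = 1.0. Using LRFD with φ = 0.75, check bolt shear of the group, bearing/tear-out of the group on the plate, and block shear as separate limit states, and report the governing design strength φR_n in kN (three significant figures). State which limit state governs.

246 kN (bolt shear governs)

Bolt shear: A_b = π·12²/4 = 113.1 mm²; R_n = 579 × 113.1 × 5 × 1 / 1000 = 327.4 kN → 0.75 × 327.4 = 246 kN.
Bearing: edge l_c = 23, r_n = 129.7 kN; interior l_c = 36, r_n = 135.4 kN; R_n = 129.7 + 4·135.4 = 671.2 kN → 503 kN.
Block shear: A_gv = 2300, A_nv = 1580, A_nt = 170 mm²; R_n = min(0.6F_uA_nv, 0.6F_yA_gv) + U_bs·F_u·A_nt = 525.5 kN → 394 kN.
Bolt shear governs: 246 kN.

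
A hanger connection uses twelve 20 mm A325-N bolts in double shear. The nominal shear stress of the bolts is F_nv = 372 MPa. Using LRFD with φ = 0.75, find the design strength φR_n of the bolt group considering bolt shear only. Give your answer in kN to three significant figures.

A_b = π × 20² / 4 = 314.2 mm².
R_n = F_nv · A_b · n · n_s = 372 × 314.2 × 12 × 2 / 1000 = 2805 kN.
Design strength φR_n = 0.75 × 2805 = 2100 kN.

2100 kN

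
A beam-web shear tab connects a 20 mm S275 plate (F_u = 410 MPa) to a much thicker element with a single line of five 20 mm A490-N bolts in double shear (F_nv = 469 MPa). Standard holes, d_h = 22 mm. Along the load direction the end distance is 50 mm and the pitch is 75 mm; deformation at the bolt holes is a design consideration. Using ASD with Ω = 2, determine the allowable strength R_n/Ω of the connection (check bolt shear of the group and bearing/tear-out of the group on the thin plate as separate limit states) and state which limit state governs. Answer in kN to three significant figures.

737 kN (bolt shear governs)

Bolt shear: A_b = π·20²/4 = 314.2 mm²; R_n = 469 × 314.2 × 5 × 2 / 1000 = 1473 kN → 1473 / 2 = 737 kN.
Bearing (1.2 l_c t F_u ≤ 2.4 d t F_u): upper limit = 2.4·20·20·410 / 1000 = 393.6 kN.
  Edge l_c = 50 − 22/2 = 39 → r_n = 383.8 kN; interior l_c = 75 − 22 = 53 → r_n = 393.6 kN.
  R_n,bearing = 1·383.8 + 4·393.6 = 1958 kN → 1958 / 2 = 979 kN.
Bolt shear governs: 737 kN.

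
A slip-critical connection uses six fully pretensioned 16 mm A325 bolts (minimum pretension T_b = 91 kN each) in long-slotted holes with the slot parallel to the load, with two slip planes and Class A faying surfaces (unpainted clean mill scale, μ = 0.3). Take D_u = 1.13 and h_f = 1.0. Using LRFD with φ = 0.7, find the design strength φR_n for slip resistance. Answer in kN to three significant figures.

R_n = μ · D_u · h_f · T_b · n_s · n_b = 0.3 × 1.13 × 1.0 × 91 × 2 × 6 = 370.2 kN.
Design strength φR_n = 0.7 × 370.2 = 259 kN.

259 kN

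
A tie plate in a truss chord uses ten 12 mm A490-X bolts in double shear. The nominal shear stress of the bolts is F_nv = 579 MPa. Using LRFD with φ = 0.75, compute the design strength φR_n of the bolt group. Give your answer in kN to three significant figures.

A_b = π × 12² / 4 = 113.1 mm².
R_n = F_nv · A_b · n · n_s = 579 × 113.1 × 10 × 2 / 1000 = 1310 kN.
Design strength φR_n = 0.75 × 1310 = 982 kN.

982 kN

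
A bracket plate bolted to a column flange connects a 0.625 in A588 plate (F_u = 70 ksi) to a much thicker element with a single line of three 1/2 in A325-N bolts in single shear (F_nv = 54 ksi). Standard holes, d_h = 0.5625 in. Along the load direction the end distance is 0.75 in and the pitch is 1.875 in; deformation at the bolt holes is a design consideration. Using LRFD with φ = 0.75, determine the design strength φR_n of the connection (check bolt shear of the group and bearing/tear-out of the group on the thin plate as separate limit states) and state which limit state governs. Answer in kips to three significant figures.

23.9 kips (bolt shear governs)

Bolt shear: A_b = π·0.5²/4 = 0.1963 in²; R_n = 54 × 0.1963 × 3 × 1 = 31.81 kips → 0.75 × 31.81 = 23.9 kips.
Bearing (1.2 l_c t F_u ≤ 2.4 d t F_u): upper limit = 2.4·0.5·0.625·70 = 52.5 kips.
  Edge l_c = 0.75 − 0.5625/2 = 0.4688 → r_n = 24.61 kips; interior l_c = 1.875 − 0.5625 = 1.312 → r_n = 52.5 kips.
  R_n,bearing = 1·24.61 + 2·52.5 = 129.6 kips → 0.75 × 129.6 = 97.2 kips.
Bolt shear governs: 23.9 kips.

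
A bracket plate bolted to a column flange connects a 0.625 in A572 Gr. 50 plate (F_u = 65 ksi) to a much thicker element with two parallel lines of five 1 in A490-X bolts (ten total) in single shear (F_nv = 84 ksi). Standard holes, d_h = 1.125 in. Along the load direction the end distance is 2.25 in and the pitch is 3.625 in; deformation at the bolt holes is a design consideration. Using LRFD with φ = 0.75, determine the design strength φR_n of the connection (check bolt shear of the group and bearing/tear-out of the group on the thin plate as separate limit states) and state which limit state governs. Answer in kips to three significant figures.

495 kips (bolt shear governs)

Bolt shear: A_b = π·1²/4 = 0.7854 in²; R_n = 84 × 0.7854 × 10 × 1 = 659.7 kips → 0.75 × 659.7 = 495 kips.
Bearing (1.2 l_c t F_u ≤ 2.4 d t F_u): upper limit = 2.4·1·0.625·65 = 97.5 kips.
  Edge l_c = 2.25 − 1.125/2 = 1.688 → r_n = 82.27 kips; interior l_c = 3.625 − 1.125 = 2.5 → r_n = 97.5 kips.
  R_n,bearing = 2·82.27 + 8·97.5 = 944.5 kips → 0.75 × 944.5 = 708 kips.
Bolt shear governs: 495 kips.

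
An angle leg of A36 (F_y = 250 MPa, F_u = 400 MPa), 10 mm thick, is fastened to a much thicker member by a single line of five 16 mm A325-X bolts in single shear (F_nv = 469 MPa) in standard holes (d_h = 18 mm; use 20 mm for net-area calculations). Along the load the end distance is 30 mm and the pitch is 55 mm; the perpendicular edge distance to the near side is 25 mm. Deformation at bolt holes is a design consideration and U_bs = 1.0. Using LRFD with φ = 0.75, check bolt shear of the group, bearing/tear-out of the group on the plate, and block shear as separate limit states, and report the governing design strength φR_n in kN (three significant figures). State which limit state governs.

Bolt shear: A_b = π·16²/4 = 201.1 mm²; R_n = 469 × 201.1 × 5 × 1 / 1000 = 471.5 kN → 0.75 × 471.5 = 354 kN.
Bearing: edge l_c = 21, r_n = 100.8 kN; interior l_c = 37, r_n = 153.6 kN; R_n = 100.8 + 4·153.6 = 715.2 kN → 536 kN.
Block shear: A_gv = 2500, A_nv = 1600, A_nt = 150 mm²; R_n = min(0.6F_uA_nv, 0.6F_yA_gv) + U_bs·F_u·A_nt = 435 kN → 326 kN.
Block shear governs: 326 kN.

326 kN (block shear governs)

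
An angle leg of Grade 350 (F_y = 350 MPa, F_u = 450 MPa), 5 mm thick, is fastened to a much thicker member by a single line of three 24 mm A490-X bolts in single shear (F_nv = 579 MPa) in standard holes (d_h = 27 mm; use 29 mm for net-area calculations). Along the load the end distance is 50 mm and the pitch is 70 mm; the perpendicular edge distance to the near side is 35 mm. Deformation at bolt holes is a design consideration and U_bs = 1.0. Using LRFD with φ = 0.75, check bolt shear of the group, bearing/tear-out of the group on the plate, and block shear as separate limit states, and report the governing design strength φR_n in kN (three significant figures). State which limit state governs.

Bolt shear: A_b = π·24²/4 = 452.4 mm²; R_n = 579 × 452.4 × 3 × 1 / 1000 = 785.8 kN → 0.75 × 785.8 = 589 kN.
Bearing: edge l_c = 36.5, r_n = 98.55 kN; interior l_c = 43, r_n = 116.1 kN; R_n = 98.55 + 2·116.1 = 330.8 kN → 248 kN.
Block shear: A_gv = 950, A_nv = 587.5, A_nt = 102.5 mm²; R_n = min(0.6F_uA_nv, 0.6F_yA_gv) + U_bs·F_u·A_nt = 204.8 kN → 154 kN.
Block shear governs: 154 kN.

154 kN (block shear governs)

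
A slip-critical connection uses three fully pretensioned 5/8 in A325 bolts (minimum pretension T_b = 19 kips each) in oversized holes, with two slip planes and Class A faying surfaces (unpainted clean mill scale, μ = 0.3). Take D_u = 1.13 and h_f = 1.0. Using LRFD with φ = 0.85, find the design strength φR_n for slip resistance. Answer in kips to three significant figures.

R_n = μ · D_u · h_f · T_b · n_s · n_b = 0.3 × 1.13 × 1.0 × 19 × 2 × 3 = 38.65 kips.
Design strength φR_n = 0.85 × 38.65 = 32.8 kips.

32.8 kips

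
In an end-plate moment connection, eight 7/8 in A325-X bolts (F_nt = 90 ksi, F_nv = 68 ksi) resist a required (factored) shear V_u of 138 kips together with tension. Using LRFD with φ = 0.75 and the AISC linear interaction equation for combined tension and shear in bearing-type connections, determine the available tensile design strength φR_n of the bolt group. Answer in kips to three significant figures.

A_b = π·0.875²/4 = 0.6013 in²; f_rv = 138 / (8 × 0.6013) = 28.69 ksi.
F'_nt = 1.3 F_nt − (F_nt / φF_nv) f_rv = 1.3·90 − (90/(0.75·68))·28.69 = 66.38 ksi, capped at F_nt → F'_nt = 66.38 ksi.
R_n = F'_nt · A_b · n = 66.38 × 0.6013 × 8 = 319.3 kips.
Design strength φR_n = 0.75 × 319.3 = 239 kips.

239 kips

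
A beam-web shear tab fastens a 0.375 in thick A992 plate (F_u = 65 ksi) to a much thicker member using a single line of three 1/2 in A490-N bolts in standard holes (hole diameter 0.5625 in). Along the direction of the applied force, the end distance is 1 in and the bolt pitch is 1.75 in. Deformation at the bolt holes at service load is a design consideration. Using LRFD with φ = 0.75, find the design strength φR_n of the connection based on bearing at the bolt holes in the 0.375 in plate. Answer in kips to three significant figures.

Per bolt r_n = 1.2 l_c t F_u ≤ 2.4 d t F_u; upper limit = 2.4 × 0.5 × 0.375 × 65 = 29.25 kips.
Edge bolt: l_c = 1 − 0.5625/2 = 0.7188 in → 1.2 × 0.7188 × 0.375 × 65 = 21.02 → r_n = 21.02 kips.
Interior bolts: l_c = 1.75 − 0.5625 = 1.188 in → 1.2 × 1.188 × 0.375 × 65 = 34.73 → r_n = 29.25 kips.
R_n = 1 × 21.02 + 2 × 29.25 = 79.52 kips.
Design strength φR_n = 0.75 × 79.52 = 59.6 kips.

59.6 kips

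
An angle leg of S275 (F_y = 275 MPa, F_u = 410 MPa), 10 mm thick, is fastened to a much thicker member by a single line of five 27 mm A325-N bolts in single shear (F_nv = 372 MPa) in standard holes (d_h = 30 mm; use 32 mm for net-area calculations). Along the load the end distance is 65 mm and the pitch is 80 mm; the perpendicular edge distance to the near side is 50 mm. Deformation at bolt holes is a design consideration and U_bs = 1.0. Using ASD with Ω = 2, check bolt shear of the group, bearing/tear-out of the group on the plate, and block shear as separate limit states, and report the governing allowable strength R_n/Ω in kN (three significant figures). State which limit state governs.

Bolt shear: A_b = π·27²/4 = 572.6 mm²; R_n = 372 × 572.6 × 5 × 1 / 1000 = 1065 kN → 1065 / 2 = 532 kN.
Bearing: edge l_c = 50, r_n = 246 kN; interior l_c = 50, r_n = 246 kN; R_n = 246 + 4·246 = 1230 kN → 615 kN.
Block shear: A_gv = 3850, A_nv = 2410, A_nt = 340 mm²; R_n = min(0.6F_uA_nv, 0.6F_yA_gv) + U_bs·F_u·A_nt = 732.3 kN → 366 kN.
Block shear governs: 366 kN.

366 kN (block shear governs)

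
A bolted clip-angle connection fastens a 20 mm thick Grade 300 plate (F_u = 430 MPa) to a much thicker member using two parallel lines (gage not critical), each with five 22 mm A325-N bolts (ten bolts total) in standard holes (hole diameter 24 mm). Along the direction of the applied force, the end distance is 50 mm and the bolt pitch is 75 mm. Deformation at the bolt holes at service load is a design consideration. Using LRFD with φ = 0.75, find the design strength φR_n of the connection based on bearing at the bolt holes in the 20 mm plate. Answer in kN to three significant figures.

Per bolt r_n = 1.2 l_c t F_u ≤ 2.4 d t F_u; upper limit = 2.4 × 22 × 20 × 430 / 1000 = 454.1 kN.
Edge bolt: l_c = 50 − 24/2 = 38 mm → 1.2 × 38 × 20 × 430 / 1000 = 392.2 → r_n = 392.2 kN.
Interior bolts: l_c = 75 − 24 = 51 mm → 1.2 × 51 × 20 × 430 / 1000 = 526.3 → r_n = 454.1 kN.
R_n = 2 × 392.2 + 8 × 454.1 = 4417 kN.
Design strength φR_n = 0.75 × 4417 = 3310 kN.

3310 kN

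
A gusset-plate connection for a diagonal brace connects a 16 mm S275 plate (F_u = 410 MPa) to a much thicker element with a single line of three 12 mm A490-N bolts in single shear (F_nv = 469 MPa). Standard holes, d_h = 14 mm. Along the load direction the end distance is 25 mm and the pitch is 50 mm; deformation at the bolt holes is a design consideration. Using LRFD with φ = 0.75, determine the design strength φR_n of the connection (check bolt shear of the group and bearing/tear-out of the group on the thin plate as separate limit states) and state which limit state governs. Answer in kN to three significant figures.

119 kN (bolt shear governs)

Bolt shear: A_b = π·12²/4 = 113.1 mm²; R_n = 469 × 113.1 × 3 × 1 / 1000 = 159.1 kN → 0.75 × 159.1 = 119 kN.
Bearing (1.2 l_c t F_u ≤ 2.4 d t F_u): upper limit = 2.4·12·16·410 / 1000 = 188.9 kN.
  Edge l_c = 25 − 14/2 = 18 → r_n = 141.7 kN; interior l_c = 50 − 14 = 36 → r_n = 188.9 kN.
  R_n,bearing = 1·141.7 + 2·188.9 = 519.6 kN → 0.75 × 519.6 = 390 kN.
Bolt shear governs: 119 kN.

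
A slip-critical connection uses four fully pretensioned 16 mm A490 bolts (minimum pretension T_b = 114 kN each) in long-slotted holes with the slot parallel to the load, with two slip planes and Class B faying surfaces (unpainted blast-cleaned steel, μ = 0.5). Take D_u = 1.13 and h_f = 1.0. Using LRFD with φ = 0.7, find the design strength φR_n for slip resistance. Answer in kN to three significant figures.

R_n = μ · D_u · h_f · T_b · n_s · n_b = 0.5 × 1.13 × 1.0 × 114 × 2 × 4 = 515.3 kN.
Design strength φR_n = 0.7 × 515.3 = 361 kN.

361 kN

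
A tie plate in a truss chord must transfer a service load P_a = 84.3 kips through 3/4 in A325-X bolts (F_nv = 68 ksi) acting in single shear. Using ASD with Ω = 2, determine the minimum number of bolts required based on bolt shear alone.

A_b = π·0.75²/4 = 0.4418 in².
Per-bolt allowable strength R_n/Ω = 68 × 0.4418 × 1 / 2 = 15.02 kips.
n ≥ 84.3 / 15.02 = 5.612 → use 6 bolts.

6 bolts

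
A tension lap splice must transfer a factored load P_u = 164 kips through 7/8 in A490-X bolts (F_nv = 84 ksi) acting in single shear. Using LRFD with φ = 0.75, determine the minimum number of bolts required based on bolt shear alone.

5 bolts

A_b = π·0.875²/4 = 0.6013 in².
Per-bolt design strength φR_n = 0.75 × 84 × 0.6013 × 1 = 37.88 kips.
n ≥ 164 / 37.88 = 4.329 → use 5 bolts.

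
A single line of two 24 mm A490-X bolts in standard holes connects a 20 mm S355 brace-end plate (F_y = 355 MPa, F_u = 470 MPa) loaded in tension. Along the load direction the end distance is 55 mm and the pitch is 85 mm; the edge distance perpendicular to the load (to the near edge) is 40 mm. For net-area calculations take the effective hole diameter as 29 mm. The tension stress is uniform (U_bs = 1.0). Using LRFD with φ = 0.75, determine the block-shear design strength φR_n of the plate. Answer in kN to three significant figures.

Shear plane L_v = 55 + 1·85 = 140 mm; A_gv = 140 × 20 = 2800 mm².
A_nv = (140 − 1.5·29) × 20 = 1930 mm².
A_nt = (40 − 0.5·29) × 20 = 510 mm².
0.6 F_u A_nv = 544.3 kN; 0.6 F_y A_gv = 596.4 kN → shear rupture governs the shear term.
R_n = 544.3 + 1.0 × 470 × 510 / 1000 = 784 kN.
Design strength φR_n = 0.75 × 784 = 588 kN.

588 kN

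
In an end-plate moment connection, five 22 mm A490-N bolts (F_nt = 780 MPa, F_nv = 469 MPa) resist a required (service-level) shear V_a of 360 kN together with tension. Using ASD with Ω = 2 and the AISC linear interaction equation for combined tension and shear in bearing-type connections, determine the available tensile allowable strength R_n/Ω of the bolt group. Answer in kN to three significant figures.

A_b = π·22²/4 = 380.1 mm²; f_rv = 360 × 1000 / (5 × 380.1) = 189.4 MPa.
F'_nt = 1.3 F_nt − (Ω F_nt / F_nv) f_rv = 1.3·780 − (2·780/469)·189.4 = 384 MPa, capped at F_nt → F'_nt = 384 MPa.
R_n = F'_nt · A_b · n = 384 × 380.1 × 5 / 1000 = 729.8 kN.
Allowable strength R_n/Ω = 729.8 / 2 = 365 kN.

365 kN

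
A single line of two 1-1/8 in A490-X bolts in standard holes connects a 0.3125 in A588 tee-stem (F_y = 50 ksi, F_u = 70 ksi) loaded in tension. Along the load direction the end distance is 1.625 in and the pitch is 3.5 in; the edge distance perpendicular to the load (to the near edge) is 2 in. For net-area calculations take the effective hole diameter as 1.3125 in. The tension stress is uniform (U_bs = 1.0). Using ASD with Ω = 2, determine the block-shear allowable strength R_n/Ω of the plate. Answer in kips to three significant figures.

Shear plane L_v = 1.625 + 1·3.5 = 5.125 in; A_gv = 5.125 × 0.3125 = 1.602 in².
A_nv = (5.125 − 1.5·1.3125) × 0.3125 = 0.9863 in².
A_nt = (2 − 0.5·1.3125) × 0.3125 = 0.4199 in².
0.6 F_u A_nv = 41.43 kips; 0.6 F_y A_gv = 48.05 kips → shear rupture governs the shear term.
R_n = 41.43 + 1.0 × 70 × 0.4199 = 70.82 kips.
Allowable strength R_n/Ω = 70.82 / 2 = 35.4 kips.

35.4 kips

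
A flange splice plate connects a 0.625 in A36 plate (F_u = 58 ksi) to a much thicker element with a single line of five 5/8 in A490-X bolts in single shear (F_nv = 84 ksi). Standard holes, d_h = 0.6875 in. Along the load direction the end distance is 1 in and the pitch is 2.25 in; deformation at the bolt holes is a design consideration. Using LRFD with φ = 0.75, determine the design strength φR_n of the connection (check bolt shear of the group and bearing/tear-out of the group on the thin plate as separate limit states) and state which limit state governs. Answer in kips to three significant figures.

96.6 kips (bolt shear governs)

Bolt shear: A_b = π·0.625²/4 = 0.3068 in²; R_n = 84 × 0.3068 × 5 × 1 = 128.9 kips → 0.75 × 128.9 = 96.6 kips.
Bearing (1.2 l_c t F_u ≤ 2.4 d t F_u): upper limit = 2.4·0.625·0.625·58 = 54.38 kips.
  Edge l_c = 1 − 0.6875/2 = 0.6562 → r_n = 28.55 kips; interior l_c = 2.25 − 0.6875 = 1.562 → r_n = 54.38 kips.
  R_n,bearing = 1·28.55 + 4·54.38 = 246 kips → 0.75 × 246 = 185 kips.
Bolt shear governs: 96.6 kips.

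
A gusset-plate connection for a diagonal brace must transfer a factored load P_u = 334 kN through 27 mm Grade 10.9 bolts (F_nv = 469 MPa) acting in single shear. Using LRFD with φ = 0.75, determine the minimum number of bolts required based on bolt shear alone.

2 bolts

A_b = π·27²/4 = 572.6 mm².
Per-bolt design strength φR_n = 0.75 × 469 × 572.6 × 1 / 1000 = 201.4 kN.
n ≥ 334 / 201.4 = 1.658 → use 2 bolts.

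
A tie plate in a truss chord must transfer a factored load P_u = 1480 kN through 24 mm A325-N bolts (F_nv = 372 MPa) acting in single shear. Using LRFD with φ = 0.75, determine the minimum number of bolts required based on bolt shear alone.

12 bolts

A_b = π·24²/4 = 452.4 mm².
Per-bolt design strength φR_n = 0.75 × 372 × 452.4 × 1 / 1000 = 126.2 kN.
n ≥ 1480 / 126.2 = 11.73 → use 12 bolts.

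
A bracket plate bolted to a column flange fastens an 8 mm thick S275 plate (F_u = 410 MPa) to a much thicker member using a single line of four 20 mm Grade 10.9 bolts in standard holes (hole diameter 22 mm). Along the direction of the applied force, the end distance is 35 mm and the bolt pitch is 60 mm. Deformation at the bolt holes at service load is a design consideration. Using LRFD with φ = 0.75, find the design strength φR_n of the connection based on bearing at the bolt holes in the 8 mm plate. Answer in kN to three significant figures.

407 kN

Per bolt r_n = 1.2 l_c t F_u ≤ 2.4 d t F_u; upper limit = 2.4 × 20 × 8 × 410 / 1000 = 157.4 kN.
Edge bolt: l_c = 35 − 22/2 = 24 mm → 1.2 × 24 × 8 × 410 / 1000 = 94.46 → r_n = 94.46 kN.
Interior bolts: l_c = 60 − 22 = 38 mm → 1.2 × 38 × 8 × 410 / 1000 = 149.6 → r_n = 149.6 kN.
R_n = 1 × 94.46 + 3 × 149.6 = 543.2 kN.
Design strength φR_n = 0.75 × 543.2 = 407 kN.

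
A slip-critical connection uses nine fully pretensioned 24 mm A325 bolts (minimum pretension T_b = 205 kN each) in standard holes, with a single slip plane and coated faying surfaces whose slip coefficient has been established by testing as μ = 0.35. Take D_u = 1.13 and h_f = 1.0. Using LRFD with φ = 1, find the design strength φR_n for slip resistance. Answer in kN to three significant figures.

730 kN

R_n = μ · D_u · h_f · T_b · n_s · n_b = 0.35 × 1.13 × 1.0 × 205 × 1 × 9 = 729.7 kN.
Design strength φR_n = 1 × 729.7 = 730 kN.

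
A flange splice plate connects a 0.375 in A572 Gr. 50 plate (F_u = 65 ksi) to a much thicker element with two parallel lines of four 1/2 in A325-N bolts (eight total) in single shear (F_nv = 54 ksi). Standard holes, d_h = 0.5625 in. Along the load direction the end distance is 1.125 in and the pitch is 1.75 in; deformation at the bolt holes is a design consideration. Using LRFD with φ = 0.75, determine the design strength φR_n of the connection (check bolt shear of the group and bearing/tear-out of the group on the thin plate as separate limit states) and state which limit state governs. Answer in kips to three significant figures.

63.6 kips (bolt shear governs)

Bolt shear: A_b = π·0.5²/4 = 0.1963 in²; R_n = 54 × 0.1963 × 8 × 1 = 84.82 kips → 0.75 × 84.82 = 63.6 kips.
Bearing (1.2 l_c t F_u ≤ 2.4 d t F_u): upper limit = 2.4·0.5·0.375·65 = 29.25 kips.
  Edge l_c = 1.125 − 0.5625/2 = 0.8438 → r_n = 24.68 kips; interior l_c = 1.75 − 0.5625 = 1.188 → r_n = 29.25 kips.
  R_n,bearing = 2·24.68 + 6·29.25 = 224.9 kips → 0.75 × 224.9 = 169 kips.
Bolt shear governs: 63.6 kips.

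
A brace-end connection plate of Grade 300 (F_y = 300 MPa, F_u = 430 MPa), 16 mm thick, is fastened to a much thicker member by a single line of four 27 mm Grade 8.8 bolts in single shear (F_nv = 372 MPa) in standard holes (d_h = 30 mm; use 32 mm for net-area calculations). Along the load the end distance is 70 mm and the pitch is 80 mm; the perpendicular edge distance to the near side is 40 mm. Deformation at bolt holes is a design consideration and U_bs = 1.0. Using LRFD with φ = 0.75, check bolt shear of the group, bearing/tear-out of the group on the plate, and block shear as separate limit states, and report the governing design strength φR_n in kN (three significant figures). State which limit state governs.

Bolt shear: A_b = π·27²/4 = 572.6 mm²; R_n = 372 × 572.6 × 4 × 1 / 1000 = 852 kN → 0.75 × 852 = 639 kN.
Bearing: edge l_c = 55, r_n = 445.8 kN; interior l_c = 50, r_n = 412.8 kN; R_n = 445.8 + 3·412.8 = 1684 kN → 1260 kN.
Block shear: A_gv = 4960, A_nv = 3168, A_nt = 384 mm²; R_n = min(0.6F_uA_nv, 0.6F_yA_gv) + U_bs·F_u·A_nt = 982.5 kN → 737 kN.
Bolt shear governs: 639 kN.

639 kN (bolt shear governs)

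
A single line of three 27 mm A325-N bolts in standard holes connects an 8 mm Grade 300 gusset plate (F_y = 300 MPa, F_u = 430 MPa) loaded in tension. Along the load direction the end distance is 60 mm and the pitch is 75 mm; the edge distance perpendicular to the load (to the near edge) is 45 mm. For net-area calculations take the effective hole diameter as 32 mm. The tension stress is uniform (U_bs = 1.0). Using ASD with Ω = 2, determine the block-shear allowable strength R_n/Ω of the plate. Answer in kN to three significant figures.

Shear plane L_v = 60 + 2·75 = 210 mm; A_gv = 210 × 8 = 1680 mm².
A_nv = (210 − 2.5·32) × 8 = 1040 mm².
A_nt = (45 − 0.5·32) × 8 = 232 mm².
0.6 F_u A_nv = 268.3 kN; 0.6 F_y A_gv = 302.4 kN → shear rupture governs the shear term.
R_n = 268.3 + 1.0 × 430 × 232 / 1000 = 368.1 kN.
Allowable strength R_n/Ω = 368.1 / 2 = 184 kN.

184 kN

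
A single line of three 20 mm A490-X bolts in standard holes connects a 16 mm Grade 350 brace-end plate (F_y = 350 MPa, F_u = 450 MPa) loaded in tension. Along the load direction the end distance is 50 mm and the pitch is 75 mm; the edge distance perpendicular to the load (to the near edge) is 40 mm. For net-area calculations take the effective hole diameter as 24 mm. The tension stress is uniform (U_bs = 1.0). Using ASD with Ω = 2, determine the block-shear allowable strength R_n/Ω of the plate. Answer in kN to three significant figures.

403 kN

Shear plane L_v = 50 + 2·75 = 200 mm; A_gv = 200 × 16 = 3200 mm².
A_nv = (200 − 2.5·24) × 16 = 2240 mm².
A_nt = (40 − 0.5·24) × 16 = 448 mm².
0.6 F_u A_nv = 604.8 kN; 0.6 F_y A_gv = 672 kN → shear rupture governs the shear term.
R_n = 604.8 + 1.0 × 450 × 448 / 1000 = 806.4 kN.
Allowable strength R_n/Ω = 806.4 / 2 = 403 kN.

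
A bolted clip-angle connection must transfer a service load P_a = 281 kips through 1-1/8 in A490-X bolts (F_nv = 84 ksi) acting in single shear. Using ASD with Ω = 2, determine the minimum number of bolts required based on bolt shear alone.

7 bolts

A_b = π·1.125²/4 = 0.994 in².
Per-bolt allowable strength R_n/Ω = 84 × 0.994 × 1 / 2 = 41.75 kips.
n ≥ 281 / 41.75 = 6.731 → use 7 bolts.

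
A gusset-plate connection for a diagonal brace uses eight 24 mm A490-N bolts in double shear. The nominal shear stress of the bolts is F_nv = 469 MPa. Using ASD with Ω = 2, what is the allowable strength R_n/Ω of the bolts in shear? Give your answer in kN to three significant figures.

1700 kN

A_b = π × 24² / 4 = 452.4 mm².
R_n = F_nv · A_b · n · n_s = 469 × 452.4 × 8 × 2 / 1000 = 3395 kN.
Allowable strength R_n/Ω = 3395 / 2 = 1700 kN.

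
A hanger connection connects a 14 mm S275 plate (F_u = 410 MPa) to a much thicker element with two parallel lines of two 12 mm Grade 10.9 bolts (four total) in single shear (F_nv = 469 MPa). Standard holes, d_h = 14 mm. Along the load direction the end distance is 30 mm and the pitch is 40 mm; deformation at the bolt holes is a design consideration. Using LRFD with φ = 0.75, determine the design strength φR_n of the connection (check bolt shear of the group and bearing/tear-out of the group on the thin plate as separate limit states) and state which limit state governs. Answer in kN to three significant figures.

159 kN (bolt shear governs)

Bolt shear: A_b = π·12²/4 = 113.1 mm²; R_n = 469 × 113.1 × 4 × 1 / 1000 = 212.2 kN → 0.75 × 212.2 = 159 kN.
Bearing (1.2 l_c t F_u ≤ 2.4 d t F_u): upper limit = 2.4·12·14·410 / 1000 = 165.3 kN.
  Edge l_c = 30 − 14/2 = 23 → r_n = 158.4 kN; interior l_c = 40 − 14 = 26 → r_n = 165.3 kN.
  R_n,bearing = 2·158.4 + 2·165.3 = 647.5 kN → 0.75 × 647.5 = 486 kN.
Bolt shear governs: 159 kN.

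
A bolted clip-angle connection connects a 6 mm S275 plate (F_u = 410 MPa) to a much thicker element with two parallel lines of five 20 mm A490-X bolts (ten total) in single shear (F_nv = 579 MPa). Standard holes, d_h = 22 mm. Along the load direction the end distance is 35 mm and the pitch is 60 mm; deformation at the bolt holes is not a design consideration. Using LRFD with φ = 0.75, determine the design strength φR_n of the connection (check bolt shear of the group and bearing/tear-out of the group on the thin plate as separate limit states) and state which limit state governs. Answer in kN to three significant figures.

974 kN (bearing governs)

Bolt shear: A_b = π·20²/4 = 314.2 mm²; R_n = 579 × 314.2 × 10 × 1 / 1000 = 1819 kN → 0.75 × 1819 = 1360 kN.
Bearing (1.5 l_c t F_u ≤ 3.0 d t F_u): upper limit = 3.0·20·6·410 / 1000 = 147.6 kN.
  Edge l_c = 35 − 22/2 = 24 → r_n = 88.56 kN; interior l_c = 60 − 22 = 38 → r_n = 140.2 kN.
  R_n,bearing = 2·88.56 + 8·140.2 = 1299 kN → 0.75 × 1299 = 974 kN.
Bearing governs: 974 kN.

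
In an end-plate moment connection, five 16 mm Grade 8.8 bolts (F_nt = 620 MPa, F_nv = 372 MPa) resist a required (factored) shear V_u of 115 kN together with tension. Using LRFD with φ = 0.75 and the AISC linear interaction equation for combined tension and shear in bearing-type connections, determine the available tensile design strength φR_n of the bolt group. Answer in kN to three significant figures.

416 kN

A_b = π·16²/4 = 201.1 mm²; f_rv = 115 × 1000 / (5 × 201.1) = 114.4 MPa.
F'_nt = 1.3 F_nt − (F_nt / φF_nv) f_rv = 1.3·620 − (620/(0.75·372))·114.4 = 551.8 MPa, capped at F_nt → F'_nt = 551.8 MPa.
R_n = F'_nt · A_b · n = 551.8 × 201.1 × 5 / 1000 = 554.7 kN.
Design strength φR_n = 0.75 × 554.7 = 416 kN.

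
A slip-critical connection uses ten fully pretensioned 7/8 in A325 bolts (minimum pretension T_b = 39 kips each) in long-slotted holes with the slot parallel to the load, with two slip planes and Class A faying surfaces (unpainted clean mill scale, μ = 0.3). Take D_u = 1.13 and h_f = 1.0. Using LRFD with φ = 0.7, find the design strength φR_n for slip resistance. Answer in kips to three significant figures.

185 kips

R_n = μ · D_u · h_f · T_b · n_s · n_b = 0.3 × 1.13 × 1.0 × 39 × 2 × 10 = 264.4 kips.
Design strength φR_n = 0.7 × 264.4 = 185 kips.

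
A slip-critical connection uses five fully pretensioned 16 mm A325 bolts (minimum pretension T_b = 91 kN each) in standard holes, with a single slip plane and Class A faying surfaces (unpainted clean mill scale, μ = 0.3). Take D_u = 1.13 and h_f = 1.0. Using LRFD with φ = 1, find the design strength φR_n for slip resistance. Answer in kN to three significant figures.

154 kN

R_n = μ · D_u · h_f · T_b · n_s · n_b = 0.3 × 1.13 × 1.0 × 91 × 1 × 5 = 154.2 kN.
Design strength φR_n = 1 × 154.2 = 154 kN.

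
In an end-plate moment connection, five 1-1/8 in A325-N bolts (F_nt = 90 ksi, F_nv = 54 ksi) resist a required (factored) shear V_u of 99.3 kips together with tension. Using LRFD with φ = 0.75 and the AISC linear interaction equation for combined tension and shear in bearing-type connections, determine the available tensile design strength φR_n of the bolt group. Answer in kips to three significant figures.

271 kips

A_b = π·1.125²/4 = 0.994 in²; f_rv = 99.3 / (5 × 0.994) = 19.98 ksi.
F'_nt = 1.3 F_nt − (F_nt / φF_nv) f_rv = 1.3·90 − (90/(0.75·54))·19.98 = 72.6 ksi, capped at F_nt → F'_nt = 72.6 ksi.
R_n = F'_nt · A_b · n = 72.6 × 0.994 × 5 = 360.8 kips.
Design strength φR_n = 0.75 × 360.8 = 271 kips.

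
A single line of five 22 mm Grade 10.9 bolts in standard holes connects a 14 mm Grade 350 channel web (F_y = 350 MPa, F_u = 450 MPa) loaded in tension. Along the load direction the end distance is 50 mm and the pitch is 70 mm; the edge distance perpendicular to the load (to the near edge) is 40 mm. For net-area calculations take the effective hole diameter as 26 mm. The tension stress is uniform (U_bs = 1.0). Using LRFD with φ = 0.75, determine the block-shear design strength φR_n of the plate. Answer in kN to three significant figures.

Shear plane L_v = 50 + 4·70 = 330 mm; A_gv = 330 × 14 = 4620 mm².
A_nv = (330 − 4.5·26) × 14 = 2982 mm².
A_nt = (40 − 0.5·26) × 14 = 378 mm².
0.6 F_u A_nv = 805.1 kN; 0.6 F_y A_gv = 970.2 kN → shear rupture governs the shear term.
R_n = 805.1 + 1.0 × 450 × 378 / 1000 = 975.2 kN.
Design strength φR_n = 0.75 × 975.2 = 731 kN.

731 kN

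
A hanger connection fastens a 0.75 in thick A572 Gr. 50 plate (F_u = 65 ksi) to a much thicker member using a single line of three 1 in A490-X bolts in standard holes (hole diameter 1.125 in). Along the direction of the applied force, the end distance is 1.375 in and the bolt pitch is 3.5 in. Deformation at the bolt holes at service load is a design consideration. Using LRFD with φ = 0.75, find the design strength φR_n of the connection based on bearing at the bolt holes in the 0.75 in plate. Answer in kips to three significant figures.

211 kips

Per bolt r_n = 1.2 l_c t F_u ≤ 2.4 d t F_u; upper limit = 2.4 × 1 × 0.75 × 65 = 117 kips.
Edge bolt: l_c = 1.375 − 1.125/2 = 0.8125 in → 1.2 × 0.8125 × 0.75 × 65 = 47.53 → r_n = 47.53 kips.
Interior bolts: l_c = 3.5 − 1.125 = 2.375 in → 1.2 × 2.375 × 0.75 × 65 = 138.9 → r_n = 117 kips.
R_n = 1 × 47.53 + 2 × 117 = 281.5 kips.
Design strength φR_n = 0.75 × 281.5 = 211 kips.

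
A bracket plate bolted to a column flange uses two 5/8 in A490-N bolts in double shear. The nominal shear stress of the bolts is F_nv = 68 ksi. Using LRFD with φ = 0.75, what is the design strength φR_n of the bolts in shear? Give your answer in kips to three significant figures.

62.6 kips

A_b = π × 0.625² / 4 = 0.3068 in².
R_n = F_nv · A_b · n · n_s = 68 × 0.3068 × 2 × 2 = 83.45 kips.
Design strength φR_n = 0.75 × 83.45 = 62.6 kips.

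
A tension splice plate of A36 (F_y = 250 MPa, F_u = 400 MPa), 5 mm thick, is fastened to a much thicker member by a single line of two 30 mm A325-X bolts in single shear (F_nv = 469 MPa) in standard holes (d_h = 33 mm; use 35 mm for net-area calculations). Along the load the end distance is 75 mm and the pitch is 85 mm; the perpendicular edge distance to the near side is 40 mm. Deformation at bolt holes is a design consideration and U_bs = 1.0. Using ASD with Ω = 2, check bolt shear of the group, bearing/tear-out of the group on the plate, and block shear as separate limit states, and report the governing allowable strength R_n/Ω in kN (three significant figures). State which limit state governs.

82.5 kN (block shear governs)

Bolt shear: A_b = π·30²/4 = 706.9 mm²; R_n = 469 × 706.9 × 2 × 1 / 1000 = 663 kN → 663 / 2 = 332 kN.
Bearing: edge l_c = 58.5, r_n = 140.4 kN; interior l_c = 52, r_n = 124.8 kN; R_n = 140.4 + 1·124.8 = 265.2 kN → 133 kN.
Block shear: A_gv = 800, A_nv = 537.5, A_nt = 112.5 mm²; R_n = min(0.6F_uA_nv, 0.6F_yA_gv) + U_bs·F_u·A_nt = 165 kN → 82.5 kN.
Block shear governs: 82.5 kN.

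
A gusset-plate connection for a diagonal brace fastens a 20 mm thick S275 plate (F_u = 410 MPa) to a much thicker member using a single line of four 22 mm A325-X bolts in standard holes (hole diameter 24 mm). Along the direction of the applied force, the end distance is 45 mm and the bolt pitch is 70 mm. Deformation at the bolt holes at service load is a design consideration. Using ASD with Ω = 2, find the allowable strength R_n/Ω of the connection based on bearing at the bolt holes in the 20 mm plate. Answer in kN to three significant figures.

812 kN

Per bolt r_n = 1.2 l_c t F_u ≤ 2.4 d t F_u; upper limit = 2.4 × 22 × 20 × 410 / 1000 = 433 kN.
Edge bolt: l_c = 45 − 24/2 = 33 mm → 1.2 × 33 × 20 × 410 / 1000 = 324.7 → r_n = 324.7 kN.
Interior bolts: l_c = 70 − 24 = 46 mm → 1.2 × 46 × 20 × 410 / 1000 = 452.6 → r_n = 433 kN.
R_n = 1 × 324.7 + 3 × 433 = 1624 kN.
Allowable strength R_n/Ω = 1624 / 2 = 812 kN.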